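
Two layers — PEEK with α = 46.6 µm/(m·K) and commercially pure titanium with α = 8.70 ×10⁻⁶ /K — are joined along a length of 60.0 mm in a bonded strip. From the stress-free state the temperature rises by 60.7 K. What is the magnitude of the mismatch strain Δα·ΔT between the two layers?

Δα = |46.6 − 8.70|×10⁻⁶/K = 37.9×10⁻⁶/K.
Mismatch strain = Δα·ΔT = 37.9×10⁻⁶ × 60.7 = 2.30×10⁻³.

2.30×10⁻³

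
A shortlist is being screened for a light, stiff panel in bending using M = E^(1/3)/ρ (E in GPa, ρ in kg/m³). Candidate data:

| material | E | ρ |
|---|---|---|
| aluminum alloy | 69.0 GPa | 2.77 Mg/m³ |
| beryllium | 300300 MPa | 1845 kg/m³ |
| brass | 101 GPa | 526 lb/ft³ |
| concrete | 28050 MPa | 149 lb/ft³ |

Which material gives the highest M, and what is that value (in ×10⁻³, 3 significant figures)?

Normalizing units and computing the index:
  aluminum alloy: E = 69.00 GPa, ρ = 2770 kg/m³
  beryllium: E = 300.3 GPa, ρ = 1845 kg/m³
  brass: E = 101.0 GPa, ρ = 8426 kg/m³
  concrete: E = 28.05 GPa, ρ = 2387 kg/m³
  beryllium: M = 3.63×10⁻³
  aluminum alloy: M = 1.48×10⁻³
  concrete: M = 1.27×10⁻³
  brass: M = 0.553×10⁻³
Highest index: beryllium.

beryllium, M = 3.63×10⁻³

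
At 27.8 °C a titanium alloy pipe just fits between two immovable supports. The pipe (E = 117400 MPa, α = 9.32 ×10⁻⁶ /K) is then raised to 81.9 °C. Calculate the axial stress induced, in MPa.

59.2 MPa

E = 117400 MPa = 117.4 GPa.
ΔT = 54.10 K. Constrained thermal stress σ = E·α·ΔT = 117.4×10³ MPa × 9.32×10⁻⁶ × 54.10 = 59.2 MPa (compressive).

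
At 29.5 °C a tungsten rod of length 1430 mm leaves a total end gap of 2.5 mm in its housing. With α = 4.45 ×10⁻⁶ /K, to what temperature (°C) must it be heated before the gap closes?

α·L₀·ΔT = 2.5 mm ⇒ ΔT = 2.5 / (4.45×10⁻⁶ × 1430.0) = 392.9 K.
T = 29.5 + 392.9 = 422.4 °C.

422 °C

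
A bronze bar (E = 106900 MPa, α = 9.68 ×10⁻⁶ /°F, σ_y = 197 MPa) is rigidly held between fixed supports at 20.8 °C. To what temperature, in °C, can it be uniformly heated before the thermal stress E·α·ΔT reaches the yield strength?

E = 106900 MPa = 106.9 GPa.
α = 9.68×10⁻⁶/°F × 9/5 = 17.4×10⁻⁶/K.
E·α·ΔT = 197.0 MPa ⇒ ΔT = 197.0 / (106.9×10³ × 17.4×10⁻⁶) = 105.8 K.
T = 20.8 + 105.8 = 126.6 °C.

127 °C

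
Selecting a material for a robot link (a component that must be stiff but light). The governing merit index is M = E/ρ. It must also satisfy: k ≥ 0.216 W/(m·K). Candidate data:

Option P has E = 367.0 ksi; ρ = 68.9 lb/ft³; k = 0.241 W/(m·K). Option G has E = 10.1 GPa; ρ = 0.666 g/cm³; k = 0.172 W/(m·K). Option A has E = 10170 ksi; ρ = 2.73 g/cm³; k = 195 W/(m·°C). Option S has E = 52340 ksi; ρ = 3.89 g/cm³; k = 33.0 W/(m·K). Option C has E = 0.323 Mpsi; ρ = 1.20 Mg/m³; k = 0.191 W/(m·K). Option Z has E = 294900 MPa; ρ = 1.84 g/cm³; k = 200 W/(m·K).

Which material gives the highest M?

Screen on constraints: k ≥ 0.216 W/(m·K). Survivors: option P, option A, option S, option Z.
Normalizing units and computing the index:
  option P: E = 2.530 GPa, ρ = 1104 kg/m³
  option A: E = 70.12 GPa, ρ = 2730 kg/m³
  option S: E = 360.9 GPa, ρ = 3890 kg/m³
  option Z: E = 294.9 GPa, ρ = 1840 kg/m³
  option Z: M = 160 MN·m/kg
  option S: M = 92.8 MN·m/kg
  option A: M = 25.7 MN·m/kg
  option P: M = 2.29 MN·m/kg
Option Z has the largest M.

option Z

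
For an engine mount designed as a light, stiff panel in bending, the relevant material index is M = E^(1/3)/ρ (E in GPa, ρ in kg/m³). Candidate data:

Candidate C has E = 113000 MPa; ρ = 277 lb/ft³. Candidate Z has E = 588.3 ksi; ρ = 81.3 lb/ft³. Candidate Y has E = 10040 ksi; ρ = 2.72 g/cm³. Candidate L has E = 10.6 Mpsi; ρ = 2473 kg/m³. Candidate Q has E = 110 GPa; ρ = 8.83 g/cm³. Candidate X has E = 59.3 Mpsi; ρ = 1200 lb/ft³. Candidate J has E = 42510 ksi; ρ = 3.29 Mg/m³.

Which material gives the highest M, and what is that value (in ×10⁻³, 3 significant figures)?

In SI units:
  candidate C: E = 113.0 GPa, ρ = 4437 kg/m³
  candidate Z: E = 4.056 GPa, ρ = 1302 kg/m³
  candidate Y: E = 69.22 GPa, ρ = 2720 kg/m³
  candidate L: E = 73.08 GPa, ρ = 2473 kg/m³
  candidate Q: E = 110.0 GPa, ρ = 8830 kg/m³
  candidate X: E = 408.9 GPa, ρ = 19220 kg/m³
  candidate J: E = 293.1 GPa, ρ = 3290 kg/m³
  candidate J: M = 2.02×10⁻³
  candidate L: M = 1.69×10⁻³
  candidate Y: M = 1.51×10⁻³
  candidate Z: M = 1.22×10⁻³
  candidate C: M = 1.09×10⁻³
  candidate Q: M = 0.543×10⁻³
  candidate X: M = 0.386×10⁻³
Candidate J has the largest M.

candidate J, M = 2.02×10⁻³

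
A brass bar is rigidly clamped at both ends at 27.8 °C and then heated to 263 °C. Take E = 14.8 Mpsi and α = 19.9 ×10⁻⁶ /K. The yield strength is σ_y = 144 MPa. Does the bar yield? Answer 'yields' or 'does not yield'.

yields

E = 14.8 Mpsi = 102.0 GPa.
ΔT = 235.2 K. Constrained thermal stress σ = E·α·ΔT = 102.0×10³ MPa × 19.9×10⁻⁶ × 235.2 = 478 MPa (compressive).
Compare to σ_y = 144 MPa: σ ≥ σ_y, so it yields.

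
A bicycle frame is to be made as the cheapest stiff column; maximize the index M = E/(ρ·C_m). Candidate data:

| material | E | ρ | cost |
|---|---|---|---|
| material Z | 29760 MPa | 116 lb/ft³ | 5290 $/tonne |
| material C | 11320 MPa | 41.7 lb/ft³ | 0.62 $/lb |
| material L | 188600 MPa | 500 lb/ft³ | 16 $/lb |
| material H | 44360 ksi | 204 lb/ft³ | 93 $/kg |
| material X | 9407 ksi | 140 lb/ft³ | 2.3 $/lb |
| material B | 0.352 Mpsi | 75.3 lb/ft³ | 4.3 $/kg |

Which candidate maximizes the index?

material C

After converting to SI:
  material Z: E = 29.76 GPa, ρ = 1858 kg/m³, cost = 5.290 $/kg
  material C: E = 11.32 GPa, ρ = 668.0 kg/m³, cost = 1.367 $/kg
  material L: E = 188.6 GPa, ρ = 8009 kg/m³, cost = 35.27 $/kg
  material H: E = 305.9 GPa, ρ = 3268 kg/m³, cost = 93.00 $/kg
  material X: E = 64.86 GPa, ρ = 2243 kg/m³, cost = 5.071 $/kg
  material B: E = 2.427 GPa, ρ = 1206 kg/m³, cost = 4.300 $/kg
  material C: M = 12.4 MN·m per $
  material X: M = 5.70 MN·m per $
  material Z: M = 3.03 MN·m per $
  material H: M = 1.01 MN·m per $
  material L: M = 0.668 MN·m per $
  material B: M = 0.468 MN·m per $
The maximum is for material C.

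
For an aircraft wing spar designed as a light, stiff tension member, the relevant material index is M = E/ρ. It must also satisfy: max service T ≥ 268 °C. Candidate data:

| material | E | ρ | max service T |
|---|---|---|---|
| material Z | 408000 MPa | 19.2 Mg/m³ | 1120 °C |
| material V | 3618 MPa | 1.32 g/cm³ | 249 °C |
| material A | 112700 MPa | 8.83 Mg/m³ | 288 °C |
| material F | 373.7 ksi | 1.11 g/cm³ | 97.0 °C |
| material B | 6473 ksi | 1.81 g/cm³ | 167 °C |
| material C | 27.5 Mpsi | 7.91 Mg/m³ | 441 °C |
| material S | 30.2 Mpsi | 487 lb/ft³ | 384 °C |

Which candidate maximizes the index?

material S

Screen on constraints: max service T ≥ 268 °C. Survivors: material Z, material A, material C, material S.
Putting every candidate on a common basis:
  material Z: E = 408.0 GPa, ρ = 19200 kg/m³
  material A: E = 112.7 GPa, ρ = 8830 kg/m³
  material C: E = 189.6 GPa, ρ = 7910 kg/m³
  material S: E = 208.2 GPa, ρ = 7801 kg/m³
  material S: M = 26.7 MN·m/kg
  material C: M = 24.0 MN·m/kg
  material Z: M = 21.2 MN·m/kg
  material A: M = 12.8 MN·m/kg
Material S ranks first.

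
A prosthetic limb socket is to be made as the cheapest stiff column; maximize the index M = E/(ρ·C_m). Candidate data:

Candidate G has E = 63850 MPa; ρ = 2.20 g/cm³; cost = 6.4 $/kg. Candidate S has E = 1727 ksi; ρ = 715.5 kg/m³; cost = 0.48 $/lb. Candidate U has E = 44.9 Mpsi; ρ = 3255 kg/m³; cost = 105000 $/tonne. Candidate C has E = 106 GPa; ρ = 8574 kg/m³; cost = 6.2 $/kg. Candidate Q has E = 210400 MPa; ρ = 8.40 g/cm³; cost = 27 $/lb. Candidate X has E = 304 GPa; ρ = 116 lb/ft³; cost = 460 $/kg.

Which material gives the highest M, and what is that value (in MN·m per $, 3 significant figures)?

candidate S, M = 15.7 MN·m per $

Convert each candidate to consistent units, then evaluate M:
  candidate G: E = 63.85 GPa, ρ = 2200 kg/m³, cost = 6.400 $/kg
  candidate S: E = 11.91 GPa, ρ = 715.5 kg/m³, cost = 1.058 $/kg
  candidate U: E = 309.6 GPa, ρ = 3255 kg/m³, cost = 105.0 $/kg
  candidate C: E = 106.0 GPa, ρ = 8574 kg/m³, cost = 6.200 $/kg
  candidate Q: E = 210.4 GPa, ρ = 8400 kg/m³, cost = 59.52 $/kg
  candidate X: E = 304.0 GPa, ρ = 1858 kg/m³, cost = 460.0 $/kg
  candidate S: M = 15.7 MN·m per $
  candidate G: M = 4.53 MN·m per $
  candidate C: M = 1.99 MN·m per $
  candidate U: M = 0.906 MN·m per $
  candidate Q: M = 0.421 MN·m per $
  candidate X: M = 0.356 MN·m per $
Highest index: candidate S.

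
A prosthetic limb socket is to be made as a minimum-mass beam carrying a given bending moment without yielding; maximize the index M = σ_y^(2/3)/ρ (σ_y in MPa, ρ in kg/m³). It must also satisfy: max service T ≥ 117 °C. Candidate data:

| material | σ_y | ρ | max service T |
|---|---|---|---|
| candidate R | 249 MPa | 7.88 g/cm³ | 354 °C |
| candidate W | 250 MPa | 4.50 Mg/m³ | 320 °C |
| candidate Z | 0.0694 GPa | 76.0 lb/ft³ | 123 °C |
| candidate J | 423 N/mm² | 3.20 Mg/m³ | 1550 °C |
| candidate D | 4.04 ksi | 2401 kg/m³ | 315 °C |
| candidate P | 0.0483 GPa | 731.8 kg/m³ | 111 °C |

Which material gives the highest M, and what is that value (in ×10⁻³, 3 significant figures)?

Screen on constraints: max service T ≥ 117 °C. Survivors: candidate R, candidate W, candidate Z, candidate J, candidate D.
In SI units:
  candidate R: σ_y = 249.0 MPa, ρ = 7880 kg/m³
  candidate W: σ_y = 250.0 MPa, ρ = 4500 kg/m³
  candidate Z: σ_y = 69.40 MPa, ρ = 1217 kg/m³
  candidate J: σ_y = 423.0 MPa, ρ = 3200 kg/m³
  candidate D: σ_y = 27.85 MPa, ρ = 2401 kg/m³
  candidate J: M = 17.6×10⁻³
  candidate Z: M = 13.9×10⁻³
  candidate W: M = 8.82×10⁻³
  candidate R: M = 5.02×10⁻³
  candidate D: M = 3.83×10⁻³
Candidate J has the largest M.

candidate J, M = 17.6×10⁻³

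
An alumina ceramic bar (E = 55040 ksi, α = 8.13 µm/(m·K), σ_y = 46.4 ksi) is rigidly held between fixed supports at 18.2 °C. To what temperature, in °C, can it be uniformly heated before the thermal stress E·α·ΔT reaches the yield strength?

E = 55040 ksi = 379.5 GPa.
σ_y = 46.4 ksi = 319.9 MPa.
E·α·ΔT = 319.9 MPa ⇒ ΔT = 319.9 / (379.5×10³ × 8.13×10⁻⁶) = 103.7 K.
T = 18.2 + 103.7 = 121.9 °C.

122 °C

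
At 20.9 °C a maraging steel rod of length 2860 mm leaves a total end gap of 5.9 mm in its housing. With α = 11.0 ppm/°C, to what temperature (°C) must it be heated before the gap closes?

α·L₀·ΔT = 5.9 mm ⇒ ΔT = 5.9 / (11.0×10⁻⁶ × 2860.0) = 187.5 K.
T = 20.9 + 187.5 = 208.4 °C.

208 °C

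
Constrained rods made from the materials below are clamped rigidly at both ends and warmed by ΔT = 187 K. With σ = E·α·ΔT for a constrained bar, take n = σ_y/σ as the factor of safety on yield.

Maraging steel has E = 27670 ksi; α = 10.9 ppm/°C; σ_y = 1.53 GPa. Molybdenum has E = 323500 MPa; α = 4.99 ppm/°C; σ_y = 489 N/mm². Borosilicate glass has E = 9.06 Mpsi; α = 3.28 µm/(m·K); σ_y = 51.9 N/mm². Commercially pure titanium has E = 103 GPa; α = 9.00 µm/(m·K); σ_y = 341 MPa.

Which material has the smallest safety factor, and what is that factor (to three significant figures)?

Converting E to GPa, α to ×10⁻⁶/K, σ_y to MPa, then σ and n for each:
  maraging steel: E = 190.8, α = 10.9, σ_y = 1530 → σ = 389 MPa, n = 3.93
  molybdenum: E = 323.5, α = 4.99, σ_y = 489.0 → σ = 302 MPa, n = 1.62
  borosilicate glass: E = 62.47, α = 3.28, σ_y = 51.90 → σ = 38.3 MPa, n = 1.35
  commercially pure titanium: E = 103.0, α = 9.00, σ_y = 341.0 → σ = 173 MPa, n = 1.97
The minimum is borosilicate glass at n = 1.35.

borosilicate glass, n = 1.35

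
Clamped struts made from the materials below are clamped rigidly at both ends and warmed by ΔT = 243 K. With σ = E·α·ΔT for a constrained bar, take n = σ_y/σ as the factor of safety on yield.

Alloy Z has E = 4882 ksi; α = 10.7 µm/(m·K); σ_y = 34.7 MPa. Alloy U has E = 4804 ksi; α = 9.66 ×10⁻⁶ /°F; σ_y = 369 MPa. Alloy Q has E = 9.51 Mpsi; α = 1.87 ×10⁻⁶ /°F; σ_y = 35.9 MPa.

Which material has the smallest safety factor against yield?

alloy Z

Converting E to GPa, α to ×10⁻⁶/K, σ_y to MPa, then σ and n for each:
  alloy Z: E = 33.66, α = 10.7, σ_y = 34.70 → σ = 87.5 MPa, n = 0.396
  alloy U: E = 33.12, α = 17.4, σ_y = 369.0 → σ = 140 MPa, n = 2.64
  alloy Q: E = 65.57, α = 3.37, σ_y = 35.90 → σ = 53.6 MPa, n = 0.669
The minimum is alloy Z at n = 0.396.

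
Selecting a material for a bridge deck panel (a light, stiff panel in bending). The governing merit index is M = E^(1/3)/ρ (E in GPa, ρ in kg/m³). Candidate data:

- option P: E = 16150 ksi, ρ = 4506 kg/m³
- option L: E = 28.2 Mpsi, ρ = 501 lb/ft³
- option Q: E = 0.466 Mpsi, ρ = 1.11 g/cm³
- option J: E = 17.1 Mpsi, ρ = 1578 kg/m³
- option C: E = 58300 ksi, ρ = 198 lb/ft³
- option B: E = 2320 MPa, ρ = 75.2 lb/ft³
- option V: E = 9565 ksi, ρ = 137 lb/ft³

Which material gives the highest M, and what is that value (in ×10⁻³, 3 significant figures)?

option J, M = 3.11×10⁻³

Normalizing units and computing the index:
  option P: E = 111.4 GPa, ρ = 4506 kg/m³
  option L: E = 194.4 GPa, ρ = 8025 kg/m³
  option Q: E = 3.213 GPa, ρ = 1110 kg/m³
  option J: E = 117.9 GPa, ρ = 1578 kg/m³
  option C: E = 402.0 GPa, ρ = 3172 kg/m³
  option B: E = 2.320 GPa, ρ = 1205 kg/m³
  option V: E = 65.95 GPa, ρ = 2195 kg/m³
  option J: M = 3.11×10⁻³
  option C: M = 2.33×10⁻³
  option V: M = 1.84×10⁻³
  option Q: M = 1.33×10⁻³
  option B: M = 1.10×10⁻³
  option P: M = 1.07×10⁻³
  option L: M = 0.722×10⁻³
Option J has the largest M.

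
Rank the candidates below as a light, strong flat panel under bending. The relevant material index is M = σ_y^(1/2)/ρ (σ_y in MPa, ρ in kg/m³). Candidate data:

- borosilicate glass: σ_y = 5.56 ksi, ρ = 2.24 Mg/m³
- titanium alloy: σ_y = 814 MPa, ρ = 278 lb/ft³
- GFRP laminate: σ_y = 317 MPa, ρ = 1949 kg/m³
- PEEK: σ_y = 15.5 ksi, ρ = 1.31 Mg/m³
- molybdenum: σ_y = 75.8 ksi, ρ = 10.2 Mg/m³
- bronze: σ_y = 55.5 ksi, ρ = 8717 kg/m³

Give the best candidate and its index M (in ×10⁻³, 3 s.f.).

GFRP laminate, M = 9.14×10⁻³

Normalizing units and computing the index:
  borosilicate glass: σ_y = 38.33 MPa, ρ = 2240 kg/m³
  titanium alloy: σ_y = 814.0 MPa, ρ = 4453 kg/m³
  GFRP laminate: σ_y = 317.0 MPa, ρ = 1949 kg/m³
  PEEK: σ_y = 106.9 MPa, ρ = 1310 kg/m³
  molybdenum: σ_y = 522.6 MPa, ρ = 10200 kg/m³
  bronze: σ_y = 382.7 MPa, ρ = 8717 kg/m³
  GFRP laminate: M = 9.14×10⁻³
  PEEK: M = 7.89×10⁻³
  titanium alloy: M = 6.41×10⁻³
  borosilicate glass: M = 2.76×10⁻³
  bronze: M = 2.24×10⁻³
  molybdenum: M = 2.24×10⁻³
GFRP laminate ranks first.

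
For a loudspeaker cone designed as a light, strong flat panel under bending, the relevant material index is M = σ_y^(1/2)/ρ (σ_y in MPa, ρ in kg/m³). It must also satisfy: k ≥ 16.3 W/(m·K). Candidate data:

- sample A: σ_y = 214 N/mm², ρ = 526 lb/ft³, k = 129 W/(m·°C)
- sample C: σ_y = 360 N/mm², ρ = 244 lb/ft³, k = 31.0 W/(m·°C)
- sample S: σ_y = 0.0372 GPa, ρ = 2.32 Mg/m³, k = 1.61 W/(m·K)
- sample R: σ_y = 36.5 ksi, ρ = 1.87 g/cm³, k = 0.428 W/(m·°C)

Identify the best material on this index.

sample C

Screen on constraints: k ≥ 16.3 W/(m·K). Survivors: sample A, sample C.
In SI units:
  sample A: σ_y = 214.0 MPa, ρ = 8426 kg/m³
  sample C: σ_y = 360.0 MPa, ρ = 3909 kg/m³
  sample C: M = 4.85×10⁻³
  sample A: M = 1.74×10⁻³
Sample C ranks first.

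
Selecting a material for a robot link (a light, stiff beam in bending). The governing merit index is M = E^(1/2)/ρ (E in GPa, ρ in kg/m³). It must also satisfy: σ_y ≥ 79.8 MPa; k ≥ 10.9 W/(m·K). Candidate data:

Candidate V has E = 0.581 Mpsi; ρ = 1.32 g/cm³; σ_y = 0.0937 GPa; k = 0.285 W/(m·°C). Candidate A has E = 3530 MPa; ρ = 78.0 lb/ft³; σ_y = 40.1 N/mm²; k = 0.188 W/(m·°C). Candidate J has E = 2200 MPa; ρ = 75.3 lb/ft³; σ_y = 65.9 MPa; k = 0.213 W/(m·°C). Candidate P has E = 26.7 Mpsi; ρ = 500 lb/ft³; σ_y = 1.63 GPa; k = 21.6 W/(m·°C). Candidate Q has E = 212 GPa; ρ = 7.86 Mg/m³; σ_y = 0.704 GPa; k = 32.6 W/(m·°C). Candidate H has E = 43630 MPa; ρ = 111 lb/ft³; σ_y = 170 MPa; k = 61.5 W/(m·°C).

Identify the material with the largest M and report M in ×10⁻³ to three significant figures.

candidate H, M = 3.71×10⁻³

Screen on constraints: σ_y ≥ 79.8 MPa; k ≥ 10.9 W/(m·K). Survivors: candidate P, candidate Q, candidate H.
Normalizing units and computing the index:
  candidate P: E = 184.1 GPa, ρ = 8009 kg/m³
  candidate Q: E = 212.0 GPa, ρ = 7860 kg/m³
  candidate H: E = 43.63 GPa, ρ = 1778 kg/m³
  candidate H: M = 3.71×10⁻³
  candidate Q: M = 1.85×10⁻³
  candidate P: M = 1.69×10⁻³
Candidate H ranks first.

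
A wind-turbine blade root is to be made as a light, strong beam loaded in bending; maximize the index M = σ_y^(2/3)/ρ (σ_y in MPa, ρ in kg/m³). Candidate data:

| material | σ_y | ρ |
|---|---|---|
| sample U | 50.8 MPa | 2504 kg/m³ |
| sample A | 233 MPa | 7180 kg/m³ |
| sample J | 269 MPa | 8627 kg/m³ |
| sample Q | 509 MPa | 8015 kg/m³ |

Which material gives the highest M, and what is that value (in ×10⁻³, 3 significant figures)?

Per-candidate index values:
  sample Q: M = 7.95×10⁻³
  sample U: M = 5.48×10⁻³
  sample A: M = 5.27×10⁻³
  sample J: M = 4.83×10⁻³
Highest index: sample Q.

sample Q, M = 7.95×10⁻³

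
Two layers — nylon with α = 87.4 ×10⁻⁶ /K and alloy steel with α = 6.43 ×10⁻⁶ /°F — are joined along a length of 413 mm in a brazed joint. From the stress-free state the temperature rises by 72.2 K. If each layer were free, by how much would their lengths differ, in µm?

alloy steel: α = 6.43×10⁻⁶/°F × 9/5 = 11.6×10⁻⁶/K.
Δα = |87.4 − 11.6|×10⁻⁶/K = 75.8×10⁻⁶/K.
ΔL_mismatch = Δα·L·ΔT = 75.8×10⁻⁶ × 413.0 mm × 72.2 K = 2260 µm.

2260 µm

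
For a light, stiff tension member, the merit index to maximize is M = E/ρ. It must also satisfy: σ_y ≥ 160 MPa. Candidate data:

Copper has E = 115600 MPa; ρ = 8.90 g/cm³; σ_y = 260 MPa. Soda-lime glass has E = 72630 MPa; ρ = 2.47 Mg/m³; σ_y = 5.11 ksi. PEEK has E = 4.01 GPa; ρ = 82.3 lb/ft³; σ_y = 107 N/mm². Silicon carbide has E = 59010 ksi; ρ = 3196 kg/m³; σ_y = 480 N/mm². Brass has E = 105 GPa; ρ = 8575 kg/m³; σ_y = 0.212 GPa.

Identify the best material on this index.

silicon carbide

Screen on constraints: σ_y ≥ 160 MPa. Survivors: copper, silicon carbide, brass.
Normalizing units and computing the index:
  copper: E = 115.6 GPa, ρ = 8900 kg/m³
  silicon carbide: E = 406.9 GPa, ρ = 3196 kg/m³
  brass: E = 105.0 GPa, ρ = 8575 kg/m³
  silicon carbide: M = 127 MN·m/kg
  copper: M = 13.0 MN·m/kg
  brass: M = 12.2 MN·m/kg
Highest index: silicon carbide.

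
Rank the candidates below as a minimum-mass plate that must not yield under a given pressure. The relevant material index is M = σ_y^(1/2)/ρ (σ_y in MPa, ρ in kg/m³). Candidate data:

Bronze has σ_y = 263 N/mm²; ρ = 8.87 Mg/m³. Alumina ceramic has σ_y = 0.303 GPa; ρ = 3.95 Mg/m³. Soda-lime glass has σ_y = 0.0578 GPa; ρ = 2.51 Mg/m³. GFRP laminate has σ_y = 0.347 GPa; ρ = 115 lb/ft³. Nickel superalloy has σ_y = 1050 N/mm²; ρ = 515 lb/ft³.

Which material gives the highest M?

After converting to SI:
  bronze: σ_y = 263.0 MPa, ρ = 8870 kg/m³
  alumina ceramic: σ_y = 303.0 MPa, ρ = 3950 kg/m³
  soda-lime glass: σ_y = 57.80 MPa, ρ = 2510 kg/m³
  GFRP laminate: σ_y = 347.0 MPa, ρ = 1842 kg/m³
  nickel superalloy: σ_y = 1050 MPa, ρ = 8250 kg/m³
  GFRP laminate: M = 10.1×10⁻³
  alumina ceramic: M = 4.41×10⁻³
  nickel superalloy: M = 3.93×10⁻³
  soda-lime glass: M = 3.03×10⁻³
  bronze: M = 1.83×10⁻³
GFRP laminate has the largest M.

GFRP laminate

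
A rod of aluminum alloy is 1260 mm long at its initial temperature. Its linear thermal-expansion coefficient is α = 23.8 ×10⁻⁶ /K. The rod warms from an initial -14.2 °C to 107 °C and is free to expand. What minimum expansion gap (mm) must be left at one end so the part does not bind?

3.63 mm

ΔT = 107 − (-14.2) = 121.2 K.
ΔL = α·L₀·ΔT = 23.8×10⁻⁶ × 1260 mm × 121.2 K = 3.63 mm.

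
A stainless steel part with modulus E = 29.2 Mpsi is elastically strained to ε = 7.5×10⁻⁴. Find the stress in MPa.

E = 29.2 Mpsi = 201.3 GPa.
σ = E·ε = 201300 MPa × 7.5×10⁻⁴ = 151 MPa.

151 MPa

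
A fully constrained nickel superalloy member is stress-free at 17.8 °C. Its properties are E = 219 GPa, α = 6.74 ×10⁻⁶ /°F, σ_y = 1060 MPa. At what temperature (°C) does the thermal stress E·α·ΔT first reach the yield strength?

417 °C

α = 6.74×10⁻⁶/°F × 9/5 = 12.1×10⁻⁶/K.
E·α·ΔT = 1060 MPa ⇒ ΔT = 1060 / (219.0×10³ × 12.1×10⁻⁶) = 399.0 K.
T = 17.8 + 399.0 = 416.8 °C.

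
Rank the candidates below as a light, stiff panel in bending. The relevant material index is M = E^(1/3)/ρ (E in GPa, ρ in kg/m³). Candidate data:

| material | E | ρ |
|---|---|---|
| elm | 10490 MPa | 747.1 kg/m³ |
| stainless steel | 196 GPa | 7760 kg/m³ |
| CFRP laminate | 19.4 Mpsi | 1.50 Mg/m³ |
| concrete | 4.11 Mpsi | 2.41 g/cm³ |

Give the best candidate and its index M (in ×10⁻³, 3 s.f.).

Normalizing units and computing the index:
  elm: E = 10.49 GPa, ρ = 747.1 kg/m³
  stainless steel: E = 196.0 GPa, ρ = 7760 kg/m³
  CFRP laminate: E = 133.8 GPa, ρ = 1500 kg/m³
  concrete: E = 28.34 GPa, ρ = 2410 kg/m³
  CFRP laminate: M = 3.41×10⁻³
  elm: M = 2.93×10⁻³
  concrete: M = 1.27×10⁻³
  stainless steel: M = 0.749×10⁻³
The maximum is for CFRP laminate.

CFRP laminate, M = 3.41×10⁻³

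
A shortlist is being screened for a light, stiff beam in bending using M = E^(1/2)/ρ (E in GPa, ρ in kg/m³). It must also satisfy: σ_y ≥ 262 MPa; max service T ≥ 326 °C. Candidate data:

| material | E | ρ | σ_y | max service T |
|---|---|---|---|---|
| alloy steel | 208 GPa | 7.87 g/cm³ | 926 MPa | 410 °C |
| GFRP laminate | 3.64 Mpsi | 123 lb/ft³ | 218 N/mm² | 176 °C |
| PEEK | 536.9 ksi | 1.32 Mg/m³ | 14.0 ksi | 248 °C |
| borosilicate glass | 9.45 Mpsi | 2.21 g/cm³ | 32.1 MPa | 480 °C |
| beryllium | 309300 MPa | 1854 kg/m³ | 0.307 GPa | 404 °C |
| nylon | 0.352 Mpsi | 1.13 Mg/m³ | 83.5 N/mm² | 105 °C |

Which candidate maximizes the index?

beryllium

Screen on constraints: σ_y ≥ 262 MPa; max service T ≥ 326 °C. Survivors: alloy steel, beryllium.
Putting every candidate on a common basis:
  alloy steel: E = 208.0 GPa, ρ = 7870 kg/m³
  beryllium: E = 309.3 GPa, ρ = 1854 kg/m³
  beryllium: M = 9.49×10⁻³
  alloy steel: M = 1.83×10⁻³
Highest index: beryllium.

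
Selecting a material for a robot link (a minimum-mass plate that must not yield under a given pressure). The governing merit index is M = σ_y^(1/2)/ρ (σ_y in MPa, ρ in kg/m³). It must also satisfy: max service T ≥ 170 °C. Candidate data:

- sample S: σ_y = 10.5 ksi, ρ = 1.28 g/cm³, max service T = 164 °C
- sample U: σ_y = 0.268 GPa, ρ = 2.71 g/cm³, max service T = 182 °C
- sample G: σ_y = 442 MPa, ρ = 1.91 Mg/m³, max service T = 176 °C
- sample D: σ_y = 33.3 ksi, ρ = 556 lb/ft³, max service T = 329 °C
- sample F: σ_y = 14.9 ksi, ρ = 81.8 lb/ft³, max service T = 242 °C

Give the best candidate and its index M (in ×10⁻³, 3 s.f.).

sample G, M = 11.0×10⁻³

Screen on constraints: max service T ≥ 170 °C. Survivors: sample U, sample G, sample D, sample F.
Normalizing units and computing the index:
  sample U: σ_y = 268.0 MPa, ρ = 2710 kg/m³
  sample G: σ_y = 442.0 MPa, ρ = 1910 kg/m³
  sample D: σ_y = 229.6 MPa, ρ = 8906 kg/m³
  sample F: σ_y = 102.7 MPa, ρ = 1310 kg/m³
  sample G: M = 11.0×10⁻³
  sample F: M = 7.74×10⁻³
  sample U: M = 6.04×10⁻³
  sample D: M = 1.70×10⁻³
Sample G ranks first.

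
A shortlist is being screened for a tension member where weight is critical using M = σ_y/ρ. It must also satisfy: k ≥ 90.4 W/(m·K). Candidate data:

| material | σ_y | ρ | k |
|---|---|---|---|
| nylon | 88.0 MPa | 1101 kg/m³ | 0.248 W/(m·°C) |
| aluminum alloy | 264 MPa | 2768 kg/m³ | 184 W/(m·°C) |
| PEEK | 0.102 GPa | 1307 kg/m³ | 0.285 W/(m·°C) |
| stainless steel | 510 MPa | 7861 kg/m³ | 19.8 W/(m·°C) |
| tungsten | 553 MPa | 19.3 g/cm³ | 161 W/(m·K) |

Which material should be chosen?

Screen on constraints: k ≥ 90.4 W/(m·K). Survivors: aluminum alloy, tungsten.
Convert each candidate to consistent units, then evaluate M:
  aluminum alloy: σ_y = 264.0 MPa, ρ = 2768 kg/m³
  tungsten: σ_y = 553.0 MPa, ρ = 19300 kg/m³
  aluminum alloy: M = 95.4 kN·m/kg
  tungsten: M = 28.7 kN·m/kg
Aluminum alloy ranks first.

aluminum alloy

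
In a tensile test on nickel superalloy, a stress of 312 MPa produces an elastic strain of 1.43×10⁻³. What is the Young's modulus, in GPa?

218 GPa

E = σ/ε = 312 MPa / 1.43×10⁻³ = 218200 MPa = 218 GPa.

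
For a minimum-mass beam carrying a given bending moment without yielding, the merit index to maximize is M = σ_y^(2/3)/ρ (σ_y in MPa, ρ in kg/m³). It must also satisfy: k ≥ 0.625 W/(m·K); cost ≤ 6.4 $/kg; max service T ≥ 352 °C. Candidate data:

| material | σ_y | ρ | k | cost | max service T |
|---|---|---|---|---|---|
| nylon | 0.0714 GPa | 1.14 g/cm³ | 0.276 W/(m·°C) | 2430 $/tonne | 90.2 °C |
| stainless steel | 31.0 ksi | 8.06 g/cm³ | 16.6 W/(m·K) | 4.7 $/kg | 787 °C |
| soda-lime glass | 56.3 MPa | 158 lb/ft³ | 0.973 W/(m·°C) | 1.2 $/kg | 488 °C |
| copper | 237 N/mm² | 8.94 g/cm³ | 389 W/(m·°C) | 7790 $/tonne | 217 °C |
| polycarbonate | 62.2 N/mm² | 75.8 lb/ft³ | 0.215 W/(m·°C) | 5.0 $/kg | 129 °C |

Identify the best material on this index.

soda-lime glass

Screen on constraints: k ≥ 0.625 W/(m·K); cost ≤ 6.4 $/kg; max service T ≥ 352 °C. Survivors: stainless steel, soda-lime glass.
In SI units:
  stainless steel: σ_y = 213.7 MPa, ρ = 8060 kg/m³
  soda-lime glass: σ_y = 56.30 MPa, ρ = 2531 kg/m³
  soda-lime glass: M = 5.80×10⁻³
  stainless steel: M = 4.44×10⁻³
The maximum is for soda-lime glass.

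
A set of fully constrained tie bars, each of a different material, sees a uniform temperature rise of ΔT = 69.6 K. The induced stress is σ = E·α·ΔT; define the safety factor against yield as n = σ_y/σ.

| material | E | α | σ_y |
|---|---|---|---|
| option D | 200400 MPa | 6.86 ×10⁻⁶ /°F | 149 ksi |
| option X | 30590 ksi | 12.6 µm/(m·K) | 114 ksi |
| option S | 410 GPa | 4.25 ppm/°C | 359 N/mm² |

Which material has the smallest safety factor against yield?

In consistent units (E in GPa, α in ×10⁻⁶/K, σ_y in MPa):
  option D: E = 200.4, α = 12.3, σ_y = 1027 → σ = 172 MPa, n = 5.96
  option X: E = 210.9, α = 12.6, σ_y = 786.0 → σ = 185 MPa, n = 4.25
  option S: E = 410.0, α = 4.25, σ_y = 359.0 → σ = 121 MPa, n = 2.96
Option S has the lowest safety factor, n = 2.96.

option S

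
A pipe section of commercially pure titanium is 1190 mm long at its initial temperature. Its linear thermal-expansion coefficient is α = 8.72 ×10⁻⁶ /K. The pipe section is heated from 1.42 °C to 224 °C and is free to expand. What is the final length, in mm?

1192.3 mm

ΔT = 224 − 1.42 = 222.6 K.
ΔL = α·L₀·ΔT = 8.72×10⁻⁶ × 1190 mm × 222.6 K = 2.31 mm.
L = L₀ + ΔL = 1190 + 2.31 = 1192.3 mm.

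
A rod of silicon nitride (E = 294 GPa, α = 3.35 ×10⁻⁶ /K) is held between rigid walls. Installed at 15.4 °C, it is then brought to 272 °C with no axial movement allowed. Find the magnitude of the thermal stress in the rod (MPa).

ΔT = 256.6 K. Constrained thermal stress σ = E·α·ΔT = 294.0×10³ MPa × 3.35×10⁻⁶ × 256.6 = 253 MPa (compressive).

253 MPa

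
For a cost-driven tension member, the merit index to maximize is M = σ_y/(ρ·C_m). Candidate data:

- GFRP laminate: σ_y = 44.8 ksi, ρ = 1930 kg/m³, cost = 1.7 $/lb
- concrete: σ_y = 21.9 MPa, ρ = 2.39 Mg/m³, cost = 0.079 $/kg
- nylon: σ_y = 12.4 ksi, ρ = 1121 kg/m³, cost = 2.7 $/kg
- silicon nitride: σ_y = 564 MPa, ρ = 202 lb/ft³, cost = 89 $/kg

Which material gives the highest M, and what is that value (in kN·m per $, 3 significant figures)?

In SI units:
  GFRP laminate: σ_y = 308.9 MPa, ρ = 1930 kg/m³, cost = 3.748 $/kg
  concrete: σ_y = 21.90 MPa, ρ = 2390 kg/m³, cost = 0.07900 $/kg
  nylon: σ_y = 85.50 MPa, ρ = 1121 kg/m³, cost = 2.700 $/kg
  silicon nitride: σ_y = 564.0 MPa, ρ = 3236 kg/m³, cost = 89.00 $/kg
  concrete: M = 116 kN·m per $
  GFRP laminate: M = 42.7 kN·m per $
  nylon: M = 28.2 kN·m per $
  silicon nitride: M = 1.96 kN·m per $
The maximum is for concrete.

concrete, M = 116 kN·m per $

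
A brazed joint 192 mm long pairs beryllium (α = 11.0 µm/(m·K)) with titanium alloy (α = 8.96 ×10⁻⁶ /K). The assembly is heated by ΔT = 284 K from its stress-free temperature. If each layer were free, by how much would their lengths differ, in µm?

111 µm

Δα = |11.0 − 8.96|×10⁻⁶/K = 2.04×10⁻⁶/K.
ΔL_mismatch = Δα·L·ΔT = 2.04×10⁻⁶ × 192.0 mm × 284.0 K = 111 µm.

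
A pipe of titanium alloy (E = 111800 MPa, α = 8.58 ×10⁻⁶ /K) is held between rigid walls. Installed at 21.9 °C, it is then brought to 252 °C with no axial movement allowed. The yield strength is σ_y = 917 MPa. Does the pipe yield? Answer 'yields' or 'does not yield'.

does not yield

E = 111800 MPa = 111.8 GPa.
ΔT = 230.1 K. Constrained thermal stress σ = E·α·ΔT = 111.8×10³ MPa × 8.58×10⁻⁶ × 230.1 = 221 MPa (compressive).
Compare to σ_y = 917 MPa: σ < σ_y, so it does not yield.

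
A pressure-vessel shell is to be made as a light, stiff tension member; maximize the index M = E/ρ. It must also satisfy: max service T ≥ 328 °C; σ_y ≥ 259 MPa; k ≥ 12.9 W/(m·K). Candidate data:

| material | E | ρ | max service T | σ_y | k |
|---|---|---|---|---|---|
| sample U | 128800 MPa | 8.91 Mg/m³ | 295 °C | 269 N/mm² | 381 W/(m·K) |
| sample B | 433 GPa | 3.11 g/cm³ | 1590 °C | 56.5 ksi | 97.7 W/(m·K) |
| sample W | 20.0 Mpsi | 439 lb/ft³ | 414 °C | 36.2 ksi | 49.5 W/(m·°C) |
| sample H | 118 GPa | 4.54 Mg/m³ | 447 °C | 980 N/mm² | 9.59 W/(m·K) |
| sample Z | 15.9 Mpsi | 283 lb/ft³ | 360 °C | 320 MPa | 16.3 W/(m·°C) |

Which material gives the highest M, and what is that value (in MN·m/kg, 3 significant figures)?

sample B, M = 139 MN·m/kg

Screen on constraints: max service T ≥ 328 °C; σ_y ≥ 259 MPa; k ≥ 12.9 W/(m·K). Survivors: sample B, sample Z.
Normalizing units and computing the index:
  sample B: E = 433.0 GPa, ρ = 3110 kg/m³
  sample Z: E = 109.6 GPa, ρ = 4533 kg/m³
  sample B: M = 139 MN·m/kg
  sample Z: M = 24.2 MN·m/kg
Highest index: sample B.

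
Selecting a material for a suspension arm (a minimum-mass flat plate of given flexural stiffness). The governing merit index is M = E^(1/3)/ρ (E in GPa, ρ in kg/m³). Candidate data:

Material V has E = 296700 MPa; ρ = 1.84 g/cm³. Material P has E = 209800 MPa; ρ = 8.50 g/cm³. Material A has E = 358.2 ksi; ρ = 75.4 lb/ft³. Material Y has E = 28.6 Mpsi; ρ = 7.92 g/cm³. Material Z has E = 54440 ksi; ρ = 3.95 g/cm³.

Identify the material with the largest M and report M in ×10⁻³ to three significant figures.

After converting to SI:
  material V: E = 296.7 GPa, ρ = 1840 kg/m³
  material P: E = 209.8 GPa, ρ = 8500 kg/m³
  material A: E = 2.470 GPa, ρ = 1208 kg/m³
  material Y: E = 197.2 GPa, ρ = 7920 kg/m³
  material Z: E = 375.4 GPa, ρ = 3950 kg/m³
  material V: M = 3.62×10⁻³
  material Z: M = 1.83×10⁻³
  material A: M = 1.12×10⁻³
  material Y: M = 0.735×10⁻³
  material P: M = 0.699×10⁻³
Material V ranks first.

material V, M = 3.62×10⁻³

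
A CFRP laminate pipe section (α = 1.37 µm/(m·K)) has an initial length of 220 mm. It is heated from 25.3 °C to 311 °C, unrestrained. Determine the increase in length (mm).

ΔT = 311 − 25.3 = 285.7 K.
ΔL = α·L₀·ΔT = 1.37×10⁻⁶ × 220 mm × 285.7 K = 0.0861 mm.

0.0861 mm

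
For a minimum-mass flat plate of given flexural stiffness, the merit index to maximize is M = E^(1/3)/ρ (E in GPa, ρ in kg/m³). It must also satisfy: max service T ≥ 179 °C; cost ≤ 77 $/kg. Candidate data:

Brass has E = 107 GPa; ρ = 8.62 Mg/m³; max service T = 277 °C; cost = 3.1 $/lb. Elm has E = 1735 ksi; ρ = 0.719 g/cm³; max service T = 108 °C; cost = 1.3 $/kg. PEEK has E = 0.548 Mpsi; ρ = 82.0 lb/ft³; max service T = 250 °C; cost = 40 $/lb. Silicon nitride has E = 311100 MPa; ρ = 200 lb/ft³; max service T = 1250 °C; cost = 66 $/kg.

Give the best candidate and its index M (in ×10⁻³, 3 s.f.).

Screen on constraints: max service T ≥ 179 °C; cost ≤ 77 $/kg. Survivors: brass, silicon nitride.
Normalizing units and computing the index:
  brass: E = 107.0 GPa, ρ = 8620 kg/m³
  silicon nitride: E = 311.1 GPa, ρ = 3204 kg/m³
  silicon nitride: M = 2.12×10⁻³
  brass: M = 0.551×10⁻³
Silicon nitride has the largest M.

silicon nitride, M = 2.12×10⁻³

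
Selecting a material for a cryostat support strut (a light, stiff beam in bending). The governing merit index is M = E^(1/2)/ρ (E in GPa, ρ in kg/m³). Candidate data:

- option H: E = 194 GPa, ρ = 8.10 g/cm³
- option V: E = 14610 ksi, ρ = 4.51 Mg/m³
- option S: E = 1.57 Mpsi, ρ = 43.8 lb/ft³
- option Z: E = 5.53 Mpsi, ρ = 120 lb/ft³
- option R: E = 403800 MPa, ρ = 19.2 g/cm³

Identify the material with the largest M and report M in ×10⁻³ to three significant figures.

In SI units:
  option H: E = 194.0 GPa, ρ = 8100 kg/m³
  option V: E = 100.7 GPa, ρ = 4510 kg/m³
  option S: E = 10.82 GPa, ρ = 701.6 kg/m³
  option Z: E = 38.13 GPa, ρ = 1922 kg/m³
  option R: E = 403.8 GPa, ρ = 19200 kg/m³
  option S: M = 4.69×10⁻³
  option Z: M = 3.21×10⁻³
  option V: M = 2.23×10⁻³
  option H: M = 1.72×10⁻³
  option R: M = 1.05×10⁻³
The maximum is for option S.

option S, M = 4.69×10⁻³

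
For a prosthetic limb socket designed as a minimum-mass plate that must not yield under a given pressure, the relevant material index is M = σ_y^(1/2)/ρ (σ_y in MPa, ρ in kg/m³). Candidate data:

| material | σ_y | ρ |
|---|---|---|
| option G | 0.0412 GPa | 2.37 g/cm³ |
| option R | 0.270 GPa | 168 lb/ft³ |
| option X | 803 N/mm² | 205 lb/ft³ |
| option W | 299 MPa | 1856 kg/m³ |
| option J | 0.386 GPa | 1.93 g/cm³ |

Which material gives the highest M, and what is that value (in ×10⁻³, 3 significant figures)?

Convert each candidate to consistent units, then evaluate M:
  option G: σ_y = 41.20 MPa, ρ = 2370 kg/m³
  option R: σ_y = 270.0 MPa, ρ = 2691 kg/m³
  option X: σ_y = 803.0 MPa, ρ = 3284 kg/m³
  option W: σ_y = 299.0 MPa, ρ = 1856 kg/m³
  option J: σ_y = 386.0 MPa, ρ = 1930 kg/m³
  option J: M = 10.2×10⁻³
  option W: M = 9.32×10⁻³
  option X: M = 8.63×10⁻³
  option R: M = 6.11×10⁻³
  option G: M = 2.71×10⁻³
Highest index: option J.

option J, M = 10.2×10⁻³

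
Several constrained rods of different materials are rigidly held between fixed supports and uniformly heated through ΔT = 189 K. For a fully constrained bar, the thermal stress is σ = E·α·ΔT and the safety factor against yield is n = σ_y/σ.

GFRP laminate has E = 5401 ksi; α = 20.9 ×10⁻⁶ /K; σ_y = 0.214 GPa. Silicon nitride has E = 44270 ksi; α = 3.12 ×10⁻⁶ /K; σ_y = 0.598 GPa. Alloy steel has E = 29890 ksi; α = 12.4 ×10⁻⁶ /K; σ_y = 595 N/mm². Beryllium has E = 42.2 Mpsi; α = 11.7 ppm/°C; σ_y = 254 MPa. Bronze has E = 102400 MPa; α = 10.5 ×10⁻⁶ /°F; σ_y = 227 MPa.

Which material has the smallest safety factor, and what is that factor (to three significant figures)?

beryllium, n = 0.395

Converting E to GPa, α to ×10⁻⁶/K, σ_y to MPa, then σ and n for each:
  GFRP laminate: E = 37.24, α = 20.9, σ_y = 214.0 → σ = 147 MPa, n = 1.45
  silicon nitride: E = 305.2, α = 3.12, σ_y = 598.0 → σ = 180 MPa, n = 3.32
  alloy steel: E = 206.1, α = 12.4, σ_y = 595.0 → σ = 483 MPa, n = 1.23
  beryllium: E = 291.0, α = 11.7, σ_y = 254.0 → σ = 643 MPa, n = 0.395
  bronze: E = 102.4, α = 18.9, σ_y = 227.0 → σ = 366 MPa, n = 0.621
Smallest n: beryllium with n = 0.395.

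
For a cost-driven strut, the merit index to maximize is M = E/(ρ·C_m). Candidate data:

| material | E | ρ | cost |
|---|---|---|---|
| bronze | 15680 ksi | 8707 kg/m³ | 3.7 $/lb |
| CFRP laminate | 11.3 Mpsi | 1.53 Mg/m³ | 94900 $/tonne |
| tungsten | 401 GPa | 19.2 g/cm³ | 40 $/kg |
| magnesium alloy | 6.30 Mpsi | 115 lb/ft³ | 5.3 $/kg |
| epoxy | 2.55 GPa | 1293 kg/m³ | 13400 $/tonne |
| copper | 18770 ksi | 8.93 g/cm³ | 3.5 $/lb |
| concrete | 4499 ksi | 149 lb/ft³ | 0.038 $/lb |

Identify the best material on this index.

concrete

Convert each candidate to consistent units, then evaluate M:
  bronze: E = 108.1 GPa, ρ = 8707 kg/m³, cost = 8.157 $/kg
  CFRP laminate: E = 77.91 GPa, ρ = 1530 kg/m³, cost = 94.90 $/kg
  tungsten: E = 401.0 GPa, ρ = 19200 kg/m³, cost = 40.00 $/kg
  magnesium alloy: E = 43.44 GPa, ρ = 1842 kg/m³, cost = 5.300 $/kg
  epoxy: E = 2.550 GPa, ρ = 1293 kg/m³, cost = 13.40 $/kg
  copper: E = 129.4 GPa, ρ = 8930 kg/m³, cost = 7.716 $/kg
  concrete: E = 31.02 GPa, ρ = 2387 kg/m³, cost = 0.08377 $/kg
  concrete: M = 155 MN·m per $
  magnesium alloy: M = 4.45 MN·m per $
  copper: M = 1.88 MN·m per $
  bronze: M = 1.52 MN·m per $
  CFRP laminate: M = 0.537 MN·m per $
  tungsten: M = 0.522 MN·m per $
  epoxy: M = 0.147 MN·m per $
Highest index: concrete.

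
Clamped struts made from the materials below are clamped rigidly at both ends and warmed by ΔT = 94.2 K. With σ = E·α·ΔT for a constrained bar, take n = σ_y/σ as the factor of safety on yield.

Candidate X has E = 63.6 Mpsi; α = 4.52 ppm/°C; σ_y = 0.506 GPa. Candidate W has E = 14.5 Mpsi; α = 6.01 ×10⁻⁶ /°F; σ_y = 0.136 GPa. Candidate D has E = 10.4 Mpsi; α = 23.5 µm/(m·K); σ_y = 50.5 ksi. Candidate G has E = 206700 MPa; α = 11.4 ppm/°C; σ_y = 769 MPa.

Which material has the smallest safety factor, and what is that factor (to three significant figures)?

candidate W, n = 1.33

In consistent units (E in GPa, α in ×10⁻⁶/K, σ_y in MPa):
  candidate X: E = 438.5, α = 4.52, σ_y = 506.0 → σ = 187 MPa, n = 2.71
  candidate W: E = 99.97, α = 10.8, σ_y = 136.0 → σ = 102 MPa, n = 1.33
  candidate D: E = 71.71, α = 23.5, σ_y = 348.2 → σ = 159 MPa, n = 2.19
  candidate G: E = 206.7, α = 11.4, σ_y = 769.0 → σ = 222 MPa, n = 3.46
Candidate W has the lowest safety factor, n = 1.33.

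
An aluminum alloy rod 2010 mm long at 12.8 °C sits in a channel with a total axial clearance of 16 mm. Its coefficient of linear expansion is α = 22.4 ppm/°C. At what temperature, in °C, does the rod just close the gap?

α·L₀·ΔT = 16.0 mm ⇒ ΔT = 16.0 / (22.4×10⁻⁶ × 2010.0) = 355.4 K.
T = 12.8 + 355.4 = 368.2 °C.

368 °C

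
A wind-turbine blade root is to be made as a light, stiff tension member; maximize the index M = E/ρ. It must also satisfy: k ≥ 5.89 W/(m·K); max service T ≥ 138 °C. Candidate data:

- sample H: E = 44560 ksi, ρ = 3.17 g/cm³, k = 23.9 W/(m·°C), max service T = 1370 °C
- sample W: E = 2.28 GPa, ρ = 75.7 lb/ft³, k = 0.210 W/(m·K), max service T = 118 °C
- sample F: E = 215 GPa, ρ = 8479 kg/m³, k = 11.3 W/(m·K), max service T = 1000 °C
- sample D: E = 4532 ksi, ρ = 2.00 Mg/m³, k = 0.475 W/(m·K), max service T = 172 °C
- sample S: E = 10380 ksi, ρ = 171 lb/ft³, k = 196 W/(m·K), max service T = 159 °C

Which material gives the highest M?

sample H

Screen on constraints: k ≥ 5.89 W/(m·K); max service T ≥ 138 °C. Survivors: sample H, sample F, sample S.
In SI units:
  sample H: E = 307.2 GPa, ρ = 3170 kg/m³
  sample F: E = 215.0 GPa, ρ = 8479 kg/m³
  sample S: E = 71.57 GPa, ρ = 2739 kg/m³
  sample H: M = 96.9 MN·m/kg
  sample S: M = 26.1 MN·m/kg
  sample F: M = 25.4 MN·m/kg
The maximum is for sample H.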